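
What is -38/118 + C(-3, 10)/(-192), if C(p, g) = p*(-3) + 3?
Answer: -363/944 ≈ -0.38453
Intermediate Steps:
C(p, g) = 3 - 3*p (C(p, g) = -3*p + 3 = 3 - 3*p)
-38/118 + C(-3, 10)/(-192) = -38/118 + (3 - 3*(-3))/(-192) = -38*1/118 + (3 + 9)*(-1/192) = -19/59 + 12*(-1/192) = -19/59 - 1/16 = -363/944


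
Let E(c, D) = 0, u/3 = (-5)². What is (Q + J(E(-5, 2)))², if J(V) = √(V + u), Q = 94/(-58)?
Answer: 65284/841 - 470*√3/29 ≈ 49.555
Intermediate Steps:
u = 75 (u = 3*(-5)² = 3*25 = 75)
Q = -47/29 (Q = 94*(-1/58) = -47/29 ≈ -1.6207)
J(V) = √(75 + V) (J(V) = √(V + 75) = √(75 + V))
(Q + J(E(-5, 2)))² = (-47/29 + √(75 + 0))² = (-47/29 + √75)² = (-47/29 + 5*√3)²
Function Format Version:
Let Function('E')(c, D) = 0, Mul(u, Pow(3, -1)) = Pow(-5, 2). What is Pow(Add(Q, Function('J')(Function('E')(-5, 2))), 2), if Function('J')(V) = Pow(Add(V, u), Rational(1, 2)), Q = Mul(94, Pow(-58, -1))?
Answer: Add(Rational(65284, 841), Mul(Rational(-470, 29), Pow(3, Rational(1, 2)))) ≈ 49.555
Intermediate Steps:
u = 75 (u = Mul(3, Pow(-5, 2)) = Mul(3, 25) = 75)
Q = Rational(-47, 29) (Q = Mul(94, Rational(-1, 58)) = Rational(-47, 29) ≈ -1.6207)
Function('J')(V) = Pow(Add(75, V), Rational(1, 2)) (Function('J')(V) = Pow(Add(V, 75), Rational(1, 2)) = Pow(Add(75, V), Rational(1, 2)))
Pow(Add(Q, Function('J')(Function('E')(-5, 2))), 2) = Pow(Add(Rational(-47, 29), Pow(Add(75, 0), Rational(1, 2))), 2) = Pow(Add(Rational(-47, 29), Pow(75, Rational(1, 2))), 2) = Pow(Add(Rational(-47, 29), Mul(5, Pow(3, Rational(1, 2)))), 2)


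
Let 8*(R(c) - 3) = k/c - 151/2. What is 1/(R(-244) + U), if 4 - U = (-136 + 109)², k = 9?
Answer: -1952/1427775 ≈ -0.0013672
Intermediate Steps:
U = -725 (U = 4 - (-136 + 109)² = 4 - 1*(-27)² = 4 - 1*729 = 4 - 729 = -725)
R(c) = -103/16 + 9/(8*c) (R(c) = 3 + (9/c - 151/2)/8 = 3 + (-151/2 + 9/c)/8 = 3 + (-151/16 + 9/(8*c)) = -103/16 + 9/(8*c))
1/(R(-244) + U) = 1/((1/16)*(18 - 103*(-244))/(-244) - 725) = 1/((1/16)*(-1/244)*(18 + 25132) - 725) = 1/((1/16)*(-1/244)*25150 - 725) = 1/(-12575/1952 - 725) = 1/(-1427775/1952) = -1952/1427775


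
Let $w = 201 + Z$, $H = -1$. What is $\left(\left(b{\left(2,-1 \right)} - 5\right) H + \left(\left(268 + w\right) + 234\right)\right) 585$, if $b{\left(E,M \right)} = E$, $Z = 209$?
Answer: $535275$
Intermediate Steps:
$w = 410$ ($w = 201 + 209 = 410$)
$\left(\left(b{\left(2,-1 \right)} - 5\right) H + \left(\left(268 + w\right) + 234\right)\right) 585 = \left(\left(2 - 5\right) \left(-1\right) + \left(\left(268 + 410\right) + 234\right)\right) 585 = \left(\left(-3\right) \left(-1\right) + \left(678 + 234\right)\right) 585 = \left(3 + 912\right) 585 = 915 \cdot 585 = 535275$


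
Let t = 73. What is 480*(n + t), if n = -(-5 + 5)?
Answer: 35040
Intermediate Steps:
n = 0 (n = -1*0 = 0)
480*(n + t) = 480*(0 + 73) = 480*73 = 35040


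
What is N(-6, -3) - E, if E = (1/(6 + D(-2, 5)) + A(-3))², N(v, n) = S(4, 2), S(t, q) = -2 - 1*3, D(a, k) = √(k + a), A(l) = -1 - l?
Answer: -3544/363 + 16*√3/121 ≈ -9.5341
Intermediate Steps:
D(a, k) = √(a + k)
S(t, q) = -5 (S(t, q) = -2 - 3 = -5)
N(v, n) = -5
E = (2 + 1/(6 + √3))² (E = (1/(6 + √(-2 + 5)) + (-1 - 1*(-3)))² = (1/(6 + √3) + (-1 + 3))² = (1/(6 + √3) + 2)² = (2 + 1/(6 + √3))² ≈ 4.5341)
N(-6, -3) - E = -5 - (1729/363 - 16*√3/121) = -5 + (-1729/363 + 16*√3/121) = -3544/363 + 16*√3/121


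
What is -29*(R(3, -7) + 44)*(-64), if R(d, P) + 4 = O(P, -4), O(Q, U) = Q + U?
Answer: 53824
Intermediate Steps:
R(d, P) = -8 + P (R(d, P) = -4 + (P - 4) = -4 + (-4 + P) = -8 + P)
-29*(R(3, -7) + 44)*(-64) = -29*((-8 - 7) + 44)*(-64) = -29*(-15 + 44)*(-64) = -29*29*(-64) = -841*(-64) = 53824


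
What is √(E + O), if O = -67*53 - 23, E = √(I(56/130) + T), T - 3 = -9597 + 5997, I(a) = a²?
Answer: √(-15100150 + 65*I*√15196541)/65 ≈ 0.50158 + 59.785*I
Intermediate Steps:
T = -3597 (T = 3 + (-9597 + 5997) = 3 - 3600 = -3597)
E = I*√15196541/65 (E = √((56/130)² - 3597) = √((56*(1/130))² - 3597) = √((28/65)² - 3597) = √(784/4225 - 3597) = √(-15196541/4225) = I*√15196541/65 ≈ 59.973*I)
O = -3574 (O = -3551 - 23 = -3574)
√(E + O) = √(I*√15196541/65 - 3574) = √(-3574 + I*√15196541/65)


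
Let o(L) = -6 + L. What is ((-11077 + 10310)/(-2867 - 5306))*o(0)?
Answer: -4602/8173 ≈ -0.56307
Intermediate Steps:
((-11077 + 10310)/(-2867 - 5306))*o(0) = ((-11077 + 10310)/(-2867 - 5306))*(-6 + 0) = -767/(-8173)*(-6) = -767*(-1/8173)*(-6) = (767/8173)*(-6) = -4602/8173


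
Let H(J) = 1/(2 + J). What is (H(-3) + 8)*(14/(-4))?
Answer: -49/2 ≈ -24.500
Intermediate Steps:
(H(-3) + 8)*(14/(-4)) = (1/(2 - 3) + 8)*(14/(-4)) = (1/(-1) + 8)*(14*(-¼)) = (-1 + 8)*(-7/2) = 7*(-7/2) = -49/2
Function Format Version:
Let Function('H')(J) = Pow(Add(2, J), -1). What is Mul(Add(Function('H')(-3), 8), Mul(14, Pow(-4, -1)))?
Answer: Rational(-49, 2) ≈ -24.500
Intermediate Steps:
Mul(Add(Function('H')(-3), 8), Mul(14, Pow(-4, -1))) = Mul(Add(Pow(Add(2, -3), -1), 8), Mul(14, Pow(-4, -1))) = Mul(Add(Pow(-1, -1), 8), Mul(14, Rational(-1, 4))) = Mul(Add(-1, 8), Rational(-7, 2)) = Mul(7, Rational(-7, 2)) = Rational(-49, 2)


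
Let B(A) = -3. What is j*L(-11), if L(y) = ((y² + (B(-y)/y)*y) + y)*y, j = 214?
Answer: -251878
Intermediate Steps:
L(y) = y*(-3 + y + y²) (L(y) = ((y² + (-3/y)*y) + y)*y = ((y² - 3) + y)*y = ((-3 + y²) + y)*y = (-3 + y + y²)*y = y*(-3 + y + y²))
j*L(-11) = 214*(-11*(-3 - 11 + (-11)²)) = 214*(-11*(-3 - 11 + 121)) = 214*(-11*107) = 214*(-1177) = -251878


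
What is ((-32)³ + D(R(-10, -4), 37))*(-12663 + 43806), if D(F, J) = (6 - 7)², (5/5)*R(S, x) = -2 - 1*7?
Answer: -1020462681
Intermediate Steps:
R(S, x) = -9 (R(S, x) = -2 - 1*7 = -2 - 7 = -9)
D(F, J) = 1 (D(F, J) = (-1)² = 1)
((-32)³ + D(R(-10, -4), 37))*(-12663 + 43806) = ((-32)³ + 1)*(-12663 + 43806) = (-32768 + 1)*31143 = -32767*31143 = -1020462681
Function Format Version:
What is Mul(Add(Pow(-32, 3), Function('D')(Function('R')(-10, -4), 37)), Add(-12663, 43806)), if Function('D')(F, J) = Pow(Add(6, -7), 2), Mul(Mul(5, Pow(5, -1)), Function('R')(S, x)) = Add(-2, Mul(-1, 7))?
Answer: -1020462681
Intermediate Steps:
Function('R')(S, x) = -9 (Function('R')(S, x) = Add(-2, Mul(-1, 7)) = Add(-2, -7) = -9)
Function('D')(F, J) = 1 (Function('D')(F, J) = Pow(-1, 2) = 1)
Mul(Add(Pow(-32, 3), Function('D')(Function('R')(-10, -4), 37)), Add(-12663, 43806)) = Mul(Add(Pow(-32, 3), 1), Add(-12663, 43806)) = Mul(Add(-32768, 1), 31143) = Mul(-32767, 31143) = -1020462681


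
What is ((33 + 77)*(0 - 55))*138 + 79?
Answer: -834821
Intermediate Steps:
((33 + 77)*(0 - 55))*138 + 79 = (110*(-55))*138 + 79 = -6050*138 + 79 = -834900 + 79 = -834821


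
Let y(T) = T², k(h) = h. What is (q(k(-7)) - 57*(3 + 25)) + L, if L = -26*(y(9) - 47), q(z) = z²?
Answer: -2431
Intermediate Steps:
L = -884 (L = -26*(9² - 47) = -26*(81 - 47) = -26*34 = -884)
(q(k(-7)) - 57*(3 + 25)) + L = ((-7)² - 57*(3 + 25)) - 884 = (49 - 57*28) - 884 = (49 - 1596) - 884 = -1547 - 884 = -2431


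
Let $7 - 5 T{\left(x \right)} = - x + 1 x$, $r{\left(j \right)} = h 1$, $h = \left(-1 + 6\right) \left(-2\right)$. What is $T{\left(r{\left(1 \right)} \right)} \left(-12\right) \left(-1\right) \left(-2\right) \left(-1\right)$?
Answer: $\frac{168}{5} \approx 33.6$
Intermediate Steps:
$h = -10$ ($h = 5 \left(-2\right) = -10$)
$r{\left(j \right)} = -10$ ($r{\left(j \right)} = \left(-10\right) 1 = -10$)
$T{\left(x \right)} = \frac{7}{5}$ ($T{\left(x \right)} = \frac{7}{5} - \frac{- x + 1 x}{5} = \frac{7}{5} - \frac{- x + x}{5} = \frac{7}{5} - 0 = \frac{7}{5} + 0 = \frac{7}{5}$)
$T{\left(r{\left(1 \right)} \right)} \left(-12\right) \left(-1\right) \left(-2\right) \left(-1\right) = \frac{7}{5} \left(-12\right) \left(-1\right) \left(-2\right) \left(-1\right) = - \frac{84 \cdot 2 \left(-1\right)}{5} = \left(- \frac{84}{5}\right) \left(-2\right) = \frac{168}{5}$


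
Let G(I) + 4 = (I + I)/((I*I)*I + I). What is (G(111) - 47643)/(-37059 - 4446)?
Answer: 293553166/255712305 ≈ 1.1480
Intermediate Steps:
G(I) = -4 + 2*I/(I + I³) (G(I) = -4 + (I + I)/((I*I)*I + I) = -4 + (2*I)/(I²*I + I) = -4 + (2*I)/(I³ + I) = -4 + (2*I)/(I + I³) = -4 + 2*I/(I + I³))
(G(111) - 47643)/(-37059 - 4446) = (2*(-1 - 2*111²)/(1 + 111²) - 47643)/(-37059 - 4446) = (2*(-1 - 2*12321)/(1 + 12321) - 47643)/(-41505) = (2*(-1 - 24642)/12322 - 47643)*(-1/41505) = (2*(1/12322)*(-24643) - 47643)*(-1/41505) = (-24643/6161 - 47643)*(-1/41505) = -293553166/6161*(-1/41505) = 293553166/255712305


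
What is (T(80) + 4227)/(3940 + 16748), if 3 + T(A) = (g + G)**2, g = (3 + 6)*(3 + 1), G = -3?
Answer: 1771/6896 ≈ 0.25682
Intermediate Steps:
g = 36 (g = 9*4 = 36)
T(A) = 1086 (T(A) = -3 + (36 - 3)**2 = -3 + 33**2 = -3 + 1089 = 1086)
(T(80) + 4227)/(3940 + 16748) = (1086 + 4227)/(3940 + 16748) = 5313/20688 = 5313*(1/20688) = 1771/6896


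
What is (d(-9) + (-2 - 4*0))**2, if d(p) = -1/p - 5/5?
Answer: 676/81 ≈ 8.3457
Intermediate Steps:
d(p) = -1 - 1/p (d(p) = -1/p - 5*1/5 = -1/p - 1 = -1 - 1/p)
(d(-9) + (-2 - 4*0))**2 = ((-1 - 1*(-9))/(-9) + (-2 - 4*0))**2 = (-(-1 + 9)/9 + (-2 + 0))**2 = (-1/9*8 - 2)**2 = (-8/9 - 2)**2 = (-26/9)**2 = 676/81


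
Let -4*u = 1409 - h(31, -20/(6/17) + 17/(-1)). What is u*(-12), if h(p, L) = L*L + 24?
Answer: -36376/3 ≈ -12125.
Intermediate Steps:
h(p, L) = 24 + L**2 (h(p, L) = L**2 + 24 = 24 + L**2)
u = 9094/9 (u = -(1409 - (24 + (-20/(6/17) + 17/(-1))**2))/4 = -(1409 - (24 + (-20/(6*(1/17)) + 17*(-1))**2))/4 = -(1409 - (24 + (-20/6/17 - 17)**2))/4 = -(1409 - (24 + (-20*17/6 - 17)**2))/4 = -(1409 - (24 + (-170/3 - 17)**2))/4 = -(1409 - (24 + (-221/3)**2))/4 = -(1409 - (24 + 48841/9))/4 = -(1409 - 1*49057/9)/4 = -(1409 - 49057/9)/4 = -1/4*(-36376/9) = 9094/9 ≈ 1010.4)
u*(-12) = (9094/9)*(-12) = -36376/3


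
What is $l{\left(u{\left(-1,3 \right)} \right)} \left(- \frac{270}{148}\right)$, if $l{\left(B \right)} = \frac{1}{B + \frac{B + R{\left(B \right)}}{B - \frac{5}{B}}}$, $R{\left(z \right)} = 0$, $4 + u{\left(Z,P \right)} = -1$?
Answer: $\frac{18}{37} \approx 0.48649$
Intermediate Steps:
$u{\left(Z,P \right)} = -5$ ($u{\left(Z,P \right)} = -4 - 1 = -5$)
$l{\left(B \right)} = \frac{1}{B + \frac{B}{B - \frac{5}{B}}}$ ($l{\left(B \right)} = \frac{1}{B + \frac{B + 0}{B - \frac{5}{B}}} = \frac{1}{B + \frac{B}{B - \frac{5}{B}}}$)
$l{\left(u{\left(-1,3 \right)} \right)} \left(- \frac{270}{148}\right) = \frac{-5 + \left(-5\right)^{2}}{\left(-5\right) \left(-5 - 5 + \left(-5\right)^{2}\right)} \left(- \frac{270}{148}\right) = - \frac{-5 + 25}{5 \left(-5 - 5 + 25\right)} \left(\left(-270\right) \frac{1}{148}\right) = \left(- \frac{1}{5}\right) \frac{1}{15} \cdot 20 \left(- \frac{135}{74}\right) = \left(- \frac{4}{15}\right) \left(- \frac{135}{74}\right) = \frac{18}{37}$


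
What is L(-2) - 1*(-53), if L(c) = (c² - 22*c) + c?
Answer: 99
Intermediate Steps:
L(c) = c² - 21*c
L(-2) - 1*(-53) = -2*(-21 - 2) - 1*(-53) = -2*(-23) + 53 = 46 + 53 = 99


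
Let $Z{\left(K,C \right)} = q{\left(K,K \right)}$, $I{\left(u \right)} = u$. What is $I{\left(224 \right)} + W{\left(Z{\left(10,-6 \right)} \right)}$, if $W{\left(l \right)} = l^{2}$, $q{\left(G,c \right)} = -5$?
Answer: $249$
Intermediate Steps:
$Z{\left(K,C \right)} = -5$
$I{\left(224 \right)} + W{\left(Z{\left(10,-6 \right)} \right)} = 224 + \left(-5\right)^{2} = 224 + 25 = 249$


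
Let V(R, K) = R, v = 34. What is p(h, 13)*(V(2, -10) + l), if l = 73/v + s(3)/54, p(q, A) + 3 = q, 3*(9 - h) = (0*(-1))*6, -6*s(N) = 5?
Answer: 22757/918 ≈ 24.790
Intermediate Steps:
s(N) = -⅚ (s(N) = -⅙*5 = -⅚)
h = 9 (h = 9 - 0*(-1)*6/3 = 9 - 0*6 = 9 - ⅓*0 = 9 + 0 = 9)
p(q, A) = -3 + q
l = 11741/5508 (l = 73/34 - ⅚/54 = 73*(1/34) - ⅚*1/54 = 73/34 - 5/324 = 11741/5508 ≈ 2.1316)
p(h, 13)*(V(2, -10) + l) = (-3 + 9)*(2 + 11741/5508) = 6*(22757/5508) = 22757/918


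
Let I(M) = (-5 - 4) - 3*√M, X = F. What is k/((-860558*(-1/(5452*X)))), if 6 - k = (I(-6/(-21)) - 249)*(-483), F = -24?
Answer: 8152353792/430279 + 13542768*√14/430279 ≈ 19064.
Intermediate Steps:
X = -24
I(M) = -9 - 3*√M
k = -124608 - 207*√14 (k = 6 - ((-9 - 3*√6*√(-1/(-21))) - 249)*(-483) = 6 - ((-9 - 3*√14/7) - 249)*(-483) = 6 - (-258 - 3*√14/7)*(-483) = 6 - (124614 + 207*√14) = 6 + (-124614 - 207*√14) = -124608 - 207*√14 ≈ -1.2538e+5)
k/((-860558*(-1/(5452*X)))) = (-124608 - 207*√14)/((-860558/((-24*(-5452))))) = (-124608 - 207*√14)/((-860558/130848)) = (-124608 - 207*√14)/((-860558*1/130848)) = (-124608 - 207*√14)/(-430279/65424) = (-124608 - 207*√14)*(-65424/430279) = 8152353792/430279 + 13542768*√14/430279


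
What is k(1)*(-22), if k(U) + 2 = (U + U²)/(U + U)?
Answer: 22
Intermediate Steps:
k(U) = -2 + (U + U²)/(2*U) (k(U) = -2 + (U + U²)/(U + U) = -2 + (U + U²)/((2*U)) = -2 + (U + U²)*(1/(2*U)) = -2 + (U + U²)/(2*U))
k(1)*(-22) = (-3/2 + (½)*1)*(-22) = (-3/2 + ½)*(-22) = -1*(-22) = 22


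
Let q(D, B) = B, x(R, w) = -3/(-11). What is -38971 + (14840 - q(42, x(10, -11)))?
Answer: -265444/11 ≈ -24131.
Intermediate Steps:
x(R, w) = 3/11 (x(R, w) = -3*(-1/11) = 3/11)
-38971 + (14840 - q(42, x(10, -11))) = -38971 + (14840 - 1*3/11) = -38971 + (14840 - 3/11) = -38971 + 163237/11 = -265444/11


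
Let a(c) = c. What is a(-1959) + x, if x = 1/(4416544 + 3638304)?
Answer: -15779447231/8054848 ≈ -1959.0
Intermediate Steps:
x = 1/8054848 ≈ 1.2415e-7
a(-1959) + x = -1959 + 1/8054848 = -15779447231/8054848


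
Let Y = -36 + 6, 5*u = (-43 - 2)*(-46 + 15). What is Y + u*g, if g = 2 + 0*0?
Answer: 528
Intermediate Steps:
u = 279 (u = ((-43 - 2)*(-46 + 15))/5 = (-45*(-31))/5 = (⅕)*1395 = 279)
g = 2 (g = 2 + 0 = 2)
Y = -30
Y + u*g = -30 + 279*2 = -30 + 558 = 528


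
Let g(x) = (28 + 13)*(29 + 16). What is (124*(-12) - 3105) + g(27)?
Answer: -2748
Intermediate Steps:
g(x) = 1845 (g(x) = 41*45 = 1845)
(124*(-12) - 3105) + g(27) = (124*(-12) - 3105) + 1845 = (-1488 - 3105) + 1845 = -4593 + 1845 = -2748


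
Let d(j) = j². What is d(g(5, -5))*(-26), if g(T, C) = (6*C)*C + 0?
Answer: -585000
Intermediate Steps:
g(T, C) = 6*C² (g(T, C) = 6*C² + 0 = 6*C²)
d(g(5, -5))*(-26) = (6*(-5)²)²*(-26) = (6*25)²*(-26) = 150²*(-26) = 22500*(-26) = -585000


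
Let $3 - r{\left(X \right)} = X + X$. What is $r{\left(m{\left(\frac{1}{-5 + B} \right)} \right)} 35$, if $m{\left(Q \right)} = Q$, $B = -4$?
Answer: $\frac{1015}{9} \approx 112.78$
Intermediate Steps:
$r{\left(X \right)} = 3 - 2 X$ ($r{\left(X \right)} = 3 - \left(X + X\right) = 3 - 2 X$)
$r{\left(m{\left(\frac{1}{-5 + B} \right)} \right)} 35 = \left(3 - \frac{2}{-5 - 4}\right) 35 = \left(3 - \frac{2}{-9}\right) 35 = \left(3 - - \frac{2}{9}\right) 35 = \left(3 + \frac{2}{9}\right) 35 = \frac{29}{9} \cdot 35 = \frac{1015}{9}$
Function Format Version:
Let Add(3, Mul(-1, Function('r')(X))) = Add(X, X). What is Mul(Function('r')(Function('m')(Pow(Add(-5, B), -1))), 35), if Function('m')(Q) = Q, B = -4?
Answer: Rational(1015, 9) ≈ 112.78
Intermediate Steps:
Function('r')(X) = Add(3, Mul(-2, X)) (Function('r')(X) = Add(3, Mul(-1, Add(X, X))) = Add(3, Mul(-1, Mul(2, X))) = Add(3, Mul(-2, X)))
Mul(Function('r')(Function('m')(Pow(Add(-5, B), -1))), 35) = Mul(Add(3, Mul(-2, Pow(Add(-5, -4), -1))), 35) = Mul(Add(3, Mul(-2, Pow(-9, -1))), 35) = Mul(Add(3, Mul(-2, Rational(-1, 9))), 35) = Mul(Add(3, Rational(2, 9)), 35) = Mul(Rational(29, 9), 35) = Rational(1015, 9)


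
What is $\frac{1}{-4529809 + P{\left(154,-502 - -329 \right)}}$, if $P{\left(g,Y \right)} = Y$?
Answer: $- \frac{1}{4529982} \approx -2.2075 \cdot 10^{-7}$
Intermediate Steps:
$\frac{1}{-4529809 + P{\left(154,-502 - -329 \right)}} = \frac{1}{-4529809 - 173} = \frac{1}{-4529982} = - \frac{1}{4529982}$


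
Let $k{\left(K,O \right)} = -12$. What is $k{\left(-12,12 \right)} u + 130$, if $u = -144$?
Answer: $1858$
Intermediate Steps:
$k{\left(-12,12 \right)} u + 130 = \left(-12\right) \left(-144\right) + 130 = 1728 + 130 = 1858$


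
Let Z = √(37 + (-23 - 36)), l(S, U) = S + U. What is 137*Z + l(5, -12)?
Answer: -7 + 137*I*√22 ≈ -7.0 + 642.59*I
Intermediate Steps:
Z = I*√22 (Z = √(37 - 59) = √(-22) = I*√22 ≈ 4.6904*I)
137*Z + l(5, -12) = 137*(I*√22) + (5 - 12) = 137*I*√22 - 7 = -7 + 137*I*√22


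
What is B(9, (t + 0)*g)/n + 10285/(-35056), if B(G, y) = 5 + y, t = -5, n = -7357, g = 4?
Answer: -10734415/36843856 ≈ -0.29135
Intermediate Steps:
B(9, (t + 0)*g)/n + 10285/(-35056) = (5 + (-5 + 0)*4)/(-7357) + 10285/(-35056) = (5 - 5*4)*(-1/7357) + 10285*(-1/35056) = (5 - 20)*(-1/7357) - 10285/35056 = -15*(-1/7357) - 10285/35056 = 15/7357 - 10285/35056 = -10734415/36843856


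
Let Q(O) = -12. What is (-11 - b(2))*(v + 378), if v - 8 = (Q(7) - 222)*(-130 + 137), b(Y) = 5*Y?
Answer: 26292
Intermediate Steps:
v = -1630 (v = 8 + (-12 - 222)*(-130 + 137) = 8 - 234*7 = 8 - 1638 = -1630)
(-11 - b(2))*(v + 378) = (-11 - 5*2)*(-1630 + 378) = (-11 - 1*10)*(-1252) = (-11 - 10)*(-1252) = -21*(-1252) = 26292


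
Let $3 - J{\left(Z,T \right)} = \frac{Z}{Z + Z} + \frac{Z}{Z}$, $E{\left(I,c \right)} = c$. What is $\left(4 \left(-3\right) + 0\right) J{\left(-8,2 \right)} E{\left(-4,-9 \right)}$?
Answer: $162$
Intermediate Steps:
$J{\left(Z,T \right)} = \frac{3}{2}$ ($J{\left(Z,T \right)} = 3 - \left(\frac{Z}{Z + Z} + \frac{Z}{Z}\right) = 3 - \left(\frac{Z}{2 Z} + 1\right) = 3 - \left(Z \frac{1}{2 Z} + 1\right) = 3 - \left(\frac{1}{2} + 1\right) = 3 - \frac{3}{2} = \frac{3}{2}$)
$\left(4 \left(-3\right) + 0\right) J{\left(-8,2 \right)} E{\left(-4,-9 \right)} = \left(4 \left(-3\right) + 0\right) \frac{3}{2} \left(-9\right) = \left(-12 + 0\right) \frac{3}{2} \left(-9\right) = \left(-12\right) \frac{3}{2} \left(-9\right) = \left(-18\right) \left(-9\right) = 162$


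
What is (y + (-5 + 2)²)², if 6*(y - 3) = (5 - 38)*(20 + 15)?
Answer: 130321/4 ≈ 32580.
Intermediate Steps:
y = -379/2 (y = 3 + ((5 - 38)*(20 + 15))/6 = 3 + (-33*35)/6 = 3 + (⅙)*(-1155) = 3 - 385/2 = -379/2 ≈ -189.50)
(y + (-5 + 2)²)² = (-379/2 + (-5 + 2)²)² = (-379/2 + (-3)²)² = (-379/2 + 9)² = (-361/2)² = 130321/4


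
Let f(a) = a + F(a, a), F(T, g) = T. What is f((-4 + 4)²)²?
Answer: 0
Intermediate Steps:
f(a) = 2*a (f(a) = a + a = 2*a)
f((-4 + 4)²)² = (2*(-4 + 4)²)² = (2*0²)² = (2*0)² = 0² = 0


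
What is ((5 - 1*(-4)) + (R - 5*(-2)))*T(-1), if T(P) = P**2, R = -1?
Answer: 18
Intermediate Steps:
((5 - 1*(-4)) + (R - 5*(-2)))*T(-1) = ((5 - 1*(-4)) + (-1 - 5*(-2)))*(-1)**2 = ((5 + 4) + (-1 + 10))*1 = (9 + 9)*1 = 18*1 = 18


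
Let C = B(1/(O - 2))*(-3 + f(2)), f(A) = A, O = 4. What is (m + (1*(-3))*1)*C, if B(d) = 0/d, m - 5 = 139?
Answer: 0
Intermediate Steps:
m = 144 (m = 5 + 139 = 144)
B(d) = 0
C = 0 (C = 0*(-3 + 2) = 0*(-1) = 0)
(m + (1*(-3))*1)*C = (144 + (1*(-3))*1)*0 = (144 - 3*1)*0 = (144 - 3)*0 = 141*0 = 0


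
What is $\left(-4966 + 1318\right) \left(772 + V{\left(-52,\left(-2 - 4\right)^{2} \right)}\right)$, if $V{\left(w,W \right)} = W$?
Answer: $-2947584$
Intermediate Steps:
$\left(-4966 + 1318\right) \left(772 + V{\left(-52,\left(-2 - 4\right)^{2} \right)}\right) = \left(-4966 + 1318\right) \left(772 + \left(-2 - 4\right)^{2}\right) = - 3648 \left(772 + \left(-6\right)^{2}\right) = - 3648 \left(772 + 36\right) = \left(-3648\right) 808 = -2947584$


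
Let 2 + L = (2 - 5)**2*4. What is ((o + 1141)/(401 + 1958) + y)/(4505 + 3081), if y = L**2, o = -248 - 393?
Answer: 1363752/8947687 ≈ 0.15241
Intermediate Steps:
o = -641
L = 34 (L = -2 + (2 - 5)**2*4 = -2 + (-3)**2*4 = -2 + 9*4 = -2 + 36 = 34)
y = 1156 (y = 34**2 = 1156)
((o + 1141)/(401 + 1958) + y)/(4505 + 3081) = ((-641 + 1141)/(401 + 1958) + 1156)/(4505 + 3081) = (500/2359 + 1156)/7586 = (500*(1/2359) + 1156)*(1/7586) = (500/2359 + 1156)*(1/7586) = (2727504/2359)*(1/7586) = 1363752/8947687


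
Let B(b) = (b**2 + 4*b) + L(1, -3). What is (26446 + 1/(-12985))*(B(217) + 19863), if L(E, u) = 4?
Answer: 23290850381616/12985 ≈ 1.7937e+9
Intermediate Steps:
B(b) = 4 + b**2 + 4*b (B(b) = (b**2 + 4*b) + 4 = 4 + b**2 + 4*b)
(26446 + 1/(-12985))*(B(217) + 19863) = (26446 + 1/(-12985))*((4 + 217**2 + 4*217) + 19863) = (26446 - 1/12985)*((4 + 47089 + 868) + 19863) = 343401309*(47961 + 19863)/12985 = (343401309/12985)*67824 = 23290850381616/12985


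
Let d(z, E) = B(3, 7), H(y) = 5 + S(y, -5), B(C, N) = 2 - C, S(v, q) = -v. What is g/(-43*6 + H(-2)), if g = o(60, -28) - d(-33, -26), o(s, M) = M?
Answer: 27/251 ≈ 0.10757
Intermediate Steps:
H(y) = 5 - y
d(z, E) = -1 (d(z, E) = 2 - 1*3 = 2 - 3 = -1)
g = -27 (g = -28 - 1*(-1) = -28 + 1 = -27)
g/(-43*6 + H(-2)) = -27/(-43*6 + (5 - 1*(-2))) = -27/(-258 + (5 + 2)) = -27/(-258 + 7) = -27/(-251) = -27*(-1/251) = 27/251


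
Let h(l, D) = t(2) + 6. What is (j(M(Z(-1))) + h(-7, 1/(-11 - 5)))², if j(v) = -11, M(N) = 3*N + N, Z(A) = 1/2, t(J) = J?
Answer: 9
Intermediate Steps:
Z(A) = ½
h(l, D) = 8 (h(l, D) = 2 + 6 = 8)
M(N) = 4*N
(j(M(Z(-1))) + h(-7, 1/(-11 - 5)))² = (-11 + 8)² = (-3)² = 9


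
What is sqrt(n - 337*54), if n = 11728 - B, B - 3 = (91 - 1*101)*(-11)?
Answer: I*sqrt(6583) ≈ 81.136*I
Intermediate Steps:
B = 113 (B = 3 + (91 - 1*101)*(-11) = 3 + (91 - 101)*(-11) = 3 - 10*(-11) = 3 + 110 = 113)
n = 11615 (n = 11728 - 1*113 = 11728 - 113 = 11615)
sqrt(n - 337*54) = sqrt(11615 - 337*54) = sqrt(11615 - 18198) = sqrt(-6583) = I*sqrt(6583)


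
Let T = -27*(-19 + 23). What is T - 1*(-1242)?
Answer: 1134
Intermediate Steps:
T = -108 (T = -27*4 = -108)
T - 1*(-1242) = -108 - 1*(-1242) = -108 + 1242 = 1134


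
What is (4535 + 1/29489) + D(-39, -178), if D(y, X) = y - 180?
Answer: 127274525/29489 ≈ 4316.0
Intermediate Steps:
D(y, X) = -180 + y
(4535 + 1/29489) + D(-39, -178) = (4535 + 1/29489) + (-180 - 39) = (4535 + 1/29489) - 219 = 133732616/29489 - 219 = 127274525/29489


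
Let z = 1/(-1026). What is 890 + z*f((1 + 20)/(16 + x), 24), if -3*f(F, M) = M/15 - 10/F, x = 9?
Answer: 143819009/161595 ≈ 890.00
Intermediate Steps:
f(F, M) = -M/45 + 10/(3*F) (f(F, M) = -(M/15 - 10/F)/3 = -(-10/F + M/15)/3 = -M/45 + 10/(3*F))
z = -1/1026 ≈ -0.00097466
890 + z*f((1 + 20)/(16 + x), 24) = 890 - (150 - 1*(1 + 20)/(16 + 9)*24)/(46170*((1 + 20)/(16 + 9))) = 890 - (150 - 1*21/25*24)/(46170*(21/25)) = 890 - (150 - 1*21*(1/25)*24)/(46170*(21*(1/25))) = 890 - (150 - 1*21/25*24)/(46170*21/25) = 890 - 25*(150 - 504/25)/(46170*21) = 890 - 25*3246/(46170*21*25) = 890 - 1/1026*1082/315 = 890 - 541/161595 = 143819009/161595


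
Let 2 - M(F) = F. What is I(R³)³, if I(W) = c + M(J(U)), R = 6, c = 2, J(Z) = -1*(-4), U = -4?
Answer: 0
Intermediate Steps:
J(Z) = 4
M(F) = 2 - F
I(W) = 0 (I(W) = 2 + (2 - 1*4) = 2 + (2 - 4) = 2 - 2 = 0)
I(R³)³ = 0³ = 0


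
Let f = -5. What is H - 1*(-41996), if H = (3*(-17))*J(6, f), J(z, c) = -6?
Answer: 42302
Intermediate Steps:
H = 306 (H = (3*(-17))*(-6) = -51*(-6) = 306)
H - 1*(-41996) = 306 - 1*(-41996) = 306 + 41996 = 42302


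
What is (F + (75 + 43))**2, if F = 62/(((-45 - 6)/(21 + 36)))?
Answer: 685584/289 ≈ 2372.3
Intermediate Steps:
F = -1178/17 (F = 62/((-51/57)) = 62/((-51*1/57)) = 62/(-17/19) = 62*(-19/17) = -1178/17 ≈ -69.294)
(F + (75 + 43))**2 = (-1178/17 + (75 + 43))**2 = (-1178/17 + 118)**2 = (828/17)**2 = 685584/289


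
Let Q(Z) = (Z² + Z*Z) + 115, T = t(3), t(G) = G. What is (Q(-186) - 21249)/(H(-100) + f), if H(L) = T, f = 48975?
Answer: 24029/24489 ≈ 0.98122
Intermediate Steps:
T = 3
H(L) = 3
Q(Z) = 115 + 2*Z² (Q(Z) = (Z² + Z²) + 115 = 2*Z² + 115 = 115 + 2*Z²)
(Q(-186) - 21249)/(H(-100) + f) = ((115 + 2*(-186)²) - 21249)/(3 + 48975) = ((115 + 2*34596) - 21249)/48978 = ((115 + 69192) - 21249)*(1/48978) = (69307 - 21249)*(1/48978) = 48058*(1/48978) = 24029/24489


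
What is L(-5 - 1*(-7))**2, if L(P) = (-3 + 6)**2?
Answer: 81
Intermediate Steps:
L(P) = 9 (L(P) = 3**2 = 9)
L(-5 - 1*(-7))**2 = 9**2 = 81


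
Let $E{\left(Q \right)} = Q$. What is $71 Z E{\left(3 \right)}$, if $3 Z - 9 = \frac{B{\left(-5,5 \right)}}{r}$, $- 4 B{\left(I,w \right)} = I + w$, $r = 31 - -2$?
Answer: $639$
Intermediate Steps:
$r = 33$ ($r = 31 + 2 = 33$)
$B{\left(I,w \right)} = - \frac{I}{4} - \frac{w}{4}$ ($B{\left(I,w \right)} = - \frac{I + w}{4} = - \frac{I}{4} - \frac{w}{4}$)
$Z = 3$ ($Z = 3 + \frac{\left(\left(- \frac{1}{4}\right) \left(-5\right) - \frac{5}{4}\right) \frac{1}{33}}{3} = 3 + \frac{\left(\frac{5}{4} - \frac{5}{4}\right) \frac{1}{33}}{3} = 3 + \frac{0 \cdot \frac{1}{33}}{3} = 3 + \frac{1}{3} \cdot 0 = 3 + 0 = 3$)
$71 Z E{\left(3 \right)} = 71 \cdot 3 \cdot 3 = 213 \cdot 3 = 639$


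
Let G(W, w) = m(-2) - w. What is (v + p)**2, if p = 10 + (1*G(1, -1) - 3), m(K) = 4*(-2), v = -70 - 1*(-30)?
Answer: 1600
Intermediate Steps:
v = -40 (v = -70 + 30 = -40)
m(K) = -8
G(W, w) = -8 - w
p = 0 (p = 10 + (1*(-8 - 1*(-1)) - 3) = 10 + (1*(-8 + 1) - 3) = 10 + (1*(-7) - 3) = 10 + (-7 - 3) = 10 - 10 = 0)
(v + p)**2 = (-40 + 0)**2 = (-40)**2 = 1600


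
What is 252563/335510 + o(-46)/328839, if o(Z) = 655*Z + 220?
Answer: 3477021917/5253751090 ≈ 0.66182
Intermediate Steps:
o(Z) = 220 + 655*Z
252563/335510 + o(-46)/328839 = 252563/335510 + (220 + 655*(-46))/328839 = 252563*(1/335510) + (220 - 30130)*(1/328839) = 252563/335510 - 29910*1/328839 = 252563/335510 - 9970/109613 = 3477021917/5253751090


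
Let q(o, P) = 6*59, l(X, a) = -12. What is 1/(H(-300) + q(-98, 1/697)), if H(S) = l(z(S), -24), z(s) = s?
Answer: 1/342 ≈ 0.0029240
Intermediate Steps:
H(S) = -12
q(o, P) = 354
1/(H(-300) + q(-98, 1/697)) = 1/(-12 + 354) = 1/342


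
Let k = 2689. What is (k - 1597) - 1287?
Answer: -195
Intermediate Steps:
(k - 1597) - 1287 = (2689 - 1597) - 1287 = 1092 - 1287 = -195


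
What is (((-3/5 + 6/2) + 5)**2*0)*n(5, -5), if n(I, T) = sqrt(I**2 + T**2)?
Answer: 0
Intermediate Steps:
(((-3/5 + 6/2) + 5)**2*0)*n(5, -5) = (((-3/5 + 6/2) + 5)**2*0)*sqrt(5**2 + (-5)**2) = (((-3*1/5 + 6*(1/2)) + 5)**2*0)*sqrt(25 + 25) = (((-3/5 + 3) + 5)**2*0)*sqrt(50) = ((12/5 + 5)**2*0)*(5*sqrt(2)) = ((37/5)**2*0)*(5*sqrt(2)) = ((1369/25)*0)*(5*sqrt(2)) = 0*(5*sqrt(2)) = 0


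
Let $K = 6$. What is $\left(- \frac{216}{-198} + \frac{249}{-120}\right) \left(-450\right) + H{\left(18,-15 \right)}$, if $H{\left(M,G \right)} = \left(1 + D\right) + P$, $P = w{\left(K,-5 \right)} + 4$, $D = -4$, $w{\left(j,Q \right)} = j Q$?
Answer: $\frac{18209}{44} \approx 413.84$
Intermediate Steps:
$w{\left(j,Q \right)} = Q j$
$P = -26$ ($P = \left(-5\right) 6 + 4 = -30 + 4 = -26$)
$H{\left(M,G \right)} = -29$ ($H{\left(M,G \right)} = \left(1 - 4\right) - 26 = -3 - 26 = -29$)
$\left(- \frac{216}{-198} + \frac{249}{-120}\right) \left(-450\right) + H{\left(18,-15 \right)} = \left(- \frac{216}{-198} + \frac{249}{-120}\right) \left(-450\right) - 29 = \left(\left(-216\right) \left(- \frac{1}{198}\right) + 249 \left(- \frac{1}{120}\right)\right) \left(-450\right) - 29 = \left(\frac{12}{11} - \frac{83}{40}\right) \left(-450\right) - 29 = \left(- \frac{433}{440}\right) \left(-450\right) - 29 = \frac{19485}{44} - 29 = \frac{18209}{44}$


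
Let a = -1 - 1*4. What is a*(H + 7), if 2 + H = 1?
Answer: -30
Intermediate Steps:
a = -5 (a = -1 - 4 = -5)
H = -1 (H = -2 + 1 = -1)
a*(H + 7) = -5*(-1 + 7) = -5*6 = -30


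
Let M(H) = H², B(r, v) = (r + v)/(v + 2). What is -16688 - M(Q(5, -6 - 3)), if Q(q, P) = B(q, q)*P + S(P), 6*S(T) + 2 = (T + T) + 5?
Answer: -3317073/196 ≈ -16924.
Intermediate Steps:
S(T) = ½ + T/3 (S(T) = -⅓ + ((T + T) + 5)/6 = -⅓ + (2*T + 5)/6 = -⅓ + (5 + 2*T)/6 = -⅓ + (⅚ + T/3) = ½ + T/3)
B(r, v) = (r + v)/(2 + v)
Q(q, P) = ½ + P/3 + 2*P*q/(2 + q) (Q(q, P) = ((q + q)/(2 + q))*P + (½ + P/3) = ((2*q)/(2 + q))*P + (½ + P/3) = (2*q/(2 + q))*P + (½ + P/3) = 2*P*q/(2 + q) + (½ + P/3) = ½ + P/3 + 2*P*q/(2 + q))
-16688 - M(Q(5, -6 - 3)) = -16688 - (((2 + 5)*(3 + 2*(-6 - 3)) + 12*(-6 - 3)*5)/(6*(2 + 5)))² = -16688 - ((⅙)*(7*(3 + 2*(-9)) + 12*(-9)*5)/7)² = -16688 - ((⅙)*(⅐)*(7*(3 - 18) - 540))² = -16688 - ((⅙)*(⅐)*(7*(-15) - 540))² = -16688 - ((⅙)*(⅐)*(-105 - 540))² = -16688 - ((⅙)*(⅐)*(-645))² = -16688 - (-215/14)² = -16688 - 1*46225/196 = -16688 - 46225/196 = -3317073/196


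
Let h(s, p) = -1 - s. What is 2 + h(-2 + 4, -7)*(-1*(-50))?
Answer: -148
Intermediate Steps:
2 + h(-2 + 4, -7)*(-1*(-50)) = 2 + (-1 - (-2 + 4))*(-1*(-50)) = 2 + (-1 - 1*2)*50 = 2 + (-1 - 2)*50 = 2 - 3*50 = 2 - 150 = -148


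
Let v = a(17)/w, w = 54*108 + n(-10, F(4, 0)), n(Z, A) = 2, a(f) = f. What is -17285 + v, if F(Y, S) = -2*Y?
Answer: -100840673/5834 ≈ -17285.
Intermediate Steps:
w = 5834 (w = 54*108 + 2 = 5832 + 2 = 5834)
v = 17/5834 ≈ 0.0029140
-17285 + v = -17285 + 17/5834 = -100840673/5834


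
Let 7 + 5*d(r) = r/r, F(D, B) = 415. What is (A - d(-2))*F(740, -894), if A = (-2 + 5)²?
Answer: 4233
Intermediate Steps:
d(r) = -6/5 (d(r) = -7/5 + (r/r)/5 = -7/5 + (⅕)*1 = -7/5 + ⅕ = -6/5)
A = 9 (A = 3² = 9)
(A - d(-2))*F(740, -894) = (9 - 1*(-6/5))*415 = (9 + 6/5)*415 = (51/5)*415 = 4233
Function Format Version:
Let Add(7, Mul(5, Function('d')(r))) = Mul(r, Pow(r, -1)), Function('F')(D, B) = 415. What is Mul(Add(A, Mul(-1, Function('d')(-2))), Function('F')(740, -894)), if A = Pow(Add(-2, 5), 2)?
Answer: 4233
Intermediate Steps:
Function('d')(r) = Rational(-6, 5) (Function('d')(r) = Add(Rational(-7, 5), Mul(Rational(1, 5), Mul(r, Pow(r, -1)))) = Add(Rational(-7, 5), Mul(Rational(1, 5), 1)) = Add(Rational(-7, 5), Rational(1, 5)) = Rational(-6, 5))
A = 9 (A = Pow(3, 2) = 9)
Mul(Add(A, Mul(-1, Function('d')(-2))), Function('F')(740, -894)) = Mul(Add(9, Mul(-1, Rational(-6, 5))), 415) = Mul(Add(9, Rational(6, 5)), 415) = Mul(Rational(51, 5), 415) = 4233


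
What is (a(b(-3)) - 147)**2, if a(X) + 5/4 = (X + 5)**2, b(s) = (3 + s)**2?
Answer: 243049/16 ≈ 15191.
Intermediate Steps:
a(X) = -5/4 + (5 + X)**2 (a(X) = -5/4 + (X + 5)**2 = -5/4 + (5 + X)**2)
(a(b(-3)) - 147)**2 = ((-5/4 + (5 + (3 - 3)**2)**2) - 147)**2 = ((-5/4 + (5 + 0**2)**2) - 147)**2 = ((-5/4 + (5 + 0)**2) - 147)**2 = ((-5/4 + 5**2) - 147)**2 = ((-5/4 + 25) - 147)**2 = (95/4 - 147)**2 = (-493/4)**2 = 243049/16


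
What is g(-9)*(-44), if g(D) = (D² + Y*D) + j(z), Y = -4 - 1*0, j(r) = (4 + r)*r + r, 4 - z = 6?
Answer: -4884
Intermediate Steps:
z = -2 (z = 4 - 1*6 = 4 - 6 = -2)
j(r) = r + r*(4 + r) (j(r) = r*(4 + r) + r = r + r*(4 + r))
Y = -4 (Y = -4 + 0 = -4)
g(D) = -6 + D² - 4*D (g(D) = (D² - 4*D) - 2*(5 - 2) = (D² - 4*D) - 2*3 = (D² - 4*D) - 6 = -6 + D² - 4*D)
g(-9)*(-44) = (-6 + (-9)² - 4*(-9))*(-44) = (-6 + 81 + 36)*(-44) = 111*(-44) = -4884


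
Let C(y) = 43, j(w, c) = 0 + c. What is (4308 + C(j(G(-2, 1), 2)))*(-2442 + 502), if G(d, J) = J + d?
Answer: -8440940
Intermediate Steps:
j(w, c) = c
(4308 + C(j(G(-2, 1), 2)))*(-2442 + 502) = (4308 + 43)*(-2442 + 502) = 4351*(-1940) = -8440940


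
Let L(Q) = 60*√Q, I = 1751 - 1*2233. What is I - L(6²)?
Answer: -842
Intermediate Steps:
I = -482 (I = 1751 - 2233 = -482)
I - L(6²) = -482 - 60*√(6²) = -482 - 60*√36 = -482 - 60*6 = -482 - 1*360 = -482 - 360 = -842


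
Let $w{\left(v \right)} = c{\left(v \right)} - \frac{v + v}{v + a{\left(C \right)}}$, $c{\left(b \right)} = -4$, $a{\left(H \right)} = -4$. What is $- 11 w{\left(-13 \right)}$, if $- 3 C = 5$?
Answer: $\frac{1034}{17} \approx 60.824$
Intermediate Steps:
$C = - \frac{5}{3}$ ($C = \left(- \frac{1}{3}\right) 5 = - \frac{5}{3} \approx -1.6667$)
$w{\left(v \right)} = -4 - \frac{2 v}{-4 + v}$ ($w{\left(v \right)} = -4 - \frac{v + v}{v - 4} = -4 - \frac{2 v}{-4 + v}$)
$- 11 w{\left(-13 \right)} = - 11 \frac{2 \left(8 - -39\right)}{-4 - 13} = - 11 \frac{2 \left(8 + 39\right)}{-17} = - 11 \cdot 2 \left(- \frac{1}{17}\right) 47 = \left(-11\right) \left(- \frac{94}{17}\right) = \frac{1034}{17}$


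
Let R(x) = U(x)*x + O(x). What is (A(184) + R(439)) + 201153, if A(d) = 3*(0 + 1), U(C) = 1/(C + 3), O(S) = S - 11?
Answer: 89100567/442 ≈ 2.0159e+5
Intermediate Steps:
O(S) = -11 + S
U(C) = 1/(3 + C)
R(x) = -11 + x + x/(3 + x) (R(x) = x/(3 + x) + (-11 + x) = -11 + x + x/(3 + x))
A(d) = 3 (A(d) = 3*1 = 3)
(A(184) + R(439)) + 201153 = (3 + (439 + (-11 + 439)*(3 + 439))/(3 + 439)) + 201153 = (3 + (439 + 428*442)/442) + 201153 = (3 + (439 + 189176)/442) + 201153 = (3 + (1/442)*189615) + 201153 = (3 + 189615/442) + 201153 = 190941/442 + 201153 = 89100567/442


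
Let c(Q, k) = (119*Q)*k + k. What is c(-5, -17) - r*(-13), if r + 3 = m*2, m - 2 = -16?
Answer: 9695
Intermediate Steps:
m = -14 (m = 2 - 16 = -14)
r = -31 (r = -3 - 14*2 = -3 - 28 = -31)
c(Q, k) = k + 119*Q*k (c(Q, k) = 119*Q*k + k = k + 119*Q*k)
c(-5, -17) - r*(-13) = -17*(1 + 119*(-5)) - (-31)*(-13) = -17*(1 - 595) - 1*403 = -17*(-594) - 403 = 10098 - 403 = 9695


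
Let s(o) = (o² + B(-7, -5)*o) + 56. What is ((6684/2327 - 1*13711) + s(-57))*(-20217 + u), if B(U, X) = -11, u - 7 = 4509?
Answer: 357182818349/2327 ≈ 1.5350e+8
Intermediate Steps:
u = 4516 (u = 7 + 4509 = 4516)
s(o) = 56 + o² - 11*o (s(o) = (o² - 11*o) + 56 = 56 + o² - 11*o)
((6684/2327 - 1*13711) + s(-57))*(-20217 + u) = ((6684/2327 - 1*13711) + (56 + (-57)² - 11*(-57)))*(-20217 + 4516) = ((6684*(1/2327) - 13711) + (56 + 3249 + 627))*(-15701) = ((6684/2327 - 13711) + 3932)*(-15701) = (-31898813/2327 + 3932)*(-15701) = -22749049/2327*(-15701) = 357182818349/2327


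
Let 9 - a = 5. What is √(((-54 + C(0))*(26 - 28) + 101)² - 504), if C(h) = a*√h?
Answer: √43177 ≈ 207.79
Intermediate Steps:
a = 4 (a = 9 - 1*5 = 9 - 5 = 4)
C(h) = 4*√h
√(((-54 + C(0))*(26 - 28) + 101)² - 504) = √(((-54 + 4*√0)*(26 - 28) + 101)² - 504) = √(((-54 + 4*0)*(-2) + 101)² - 504) = √(((-54 + 0)*(-2) + 101)² - 504) = √((-54*(-2) + 101)² - 504) = √((108 + 101)² - 504) = √(209² - 504) = √(43681 - 504) = √43177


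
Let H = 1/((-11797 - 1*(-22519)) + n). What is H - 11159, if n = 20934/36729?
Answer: -488304534391/43758808 ≈ -11159.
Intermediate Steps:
n = 2326/4081 (n = 20934*(1/36729) = 2326/4081 ≈ 0.56996)
H = 4081/43758808 (H = 1/((-11797 - 1*(-22519)) + 2326/4081) = 1/((-11797 + 22519) + 2326/4081) = 1/(10722 + 2326/4081) = 1/(43758808/4081) = 4081/43758808 ≈ 9.3261e-5)
H - 11159 = 4081/43758808 - 11159 = -488304534391/43758808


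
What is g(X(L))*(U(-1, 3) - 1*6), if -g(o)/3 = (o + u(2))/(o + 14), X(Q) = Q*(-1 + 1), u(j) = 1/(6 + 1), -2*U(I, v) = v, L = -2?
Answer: 45/196 ≈ 0.22959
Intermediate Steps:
U(I, v) = -v/2
u(j) = 1/7
X(Q) = 0 (X(Q) = Q*0 = 0)
g(o) = -3*(1/7 + o)/(14 + o) (g(o) = -3*(o + 1/7)/(o + 14) = -3*(1/7 + o)/(14 + o))
g(X(L))*(U(-1, 3) - 1*6) = (3*(-1 - 7*0)/(7*(14 + 0)))*(-1/2*3 - 1*6) = ((3/7)*(-1 + 0)/14)*(-3/2 - 6) = ((3/7)*(1/14)*(-1))*(-15/2) = -3/98*(-15/2) = 45/196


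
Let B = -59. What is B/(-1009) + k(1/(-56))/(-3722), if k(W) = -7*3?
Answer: 240787/3755498 ≈ 0.064116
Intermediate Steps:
k(W) = -21
B/(-1009) + k(1/(-56))/(-3722) = -59/(-1009) - 21/(-3722) = -59*(-1/1009) - 21*(-1/3722) = 59/1009 + 21/3722 = 240787/3755498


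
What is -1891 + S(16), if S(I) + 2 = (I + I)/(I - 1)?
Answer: -28363/15 ≈ -1890.9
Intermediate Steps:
S(I) = -2 + 2*I/(-1 + I) (S(I) = -2 + (I + I)/(I - 1) = -2 + (2*I)/(-1 + I) = -2 + 2*I/(-1 + I))
-1891 + S(16) = -1891 + 2/(-1 + 16) = -1891 + 2/15 = -28363/15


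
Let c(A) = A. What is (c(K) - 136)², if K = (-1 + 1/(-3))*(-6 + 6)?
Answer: 18496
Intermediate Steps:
K = 0 (K = (-1 - ⅓)*0 = -4/3*0 = 0)
(c(K) - 136)² = (0 - 136)² = (-136)² = 18496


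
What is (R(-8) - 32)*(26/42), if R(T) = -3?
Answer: -65/3 ≈ -21.667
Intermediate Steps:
(R(-8) - 32)*(26/42) = (-3 - 32)*(26/42) = -910/42 = -35*13/21 = -65/3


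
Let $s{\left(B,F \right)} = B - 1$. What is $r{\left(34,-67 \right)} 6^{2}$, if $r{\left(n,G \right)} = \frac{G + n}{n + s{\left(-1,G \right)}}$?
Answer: $- \frac{297}{8} \approx -37.125$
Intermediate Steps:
$s{\left(B,F \right)} = -1 + B$ ($s{\left(B,F \right)} = B - 1 = -1 + B$)
$r{\left(n,G \right)} = \frac{G + n}{-2 + n}$ ($r{\left(n,G \right)} = \frac{G + n}{n - 2} = \frac{G + n}{-2 + n}$)
$r{\left(34,-67 \right)} 6^{2} = \frac{-67 + 34}{-2 + 34} \cdot 6^{2} = \frac{1}{32} \left(-33\right) 36 = \left(- \frac{33}{32}\right) 36 = - \frac{297}{8}$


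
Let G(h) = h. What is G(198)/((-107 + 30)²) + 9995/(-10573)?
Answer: -5196991/5698847 ≈ -0.91194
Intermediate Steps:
G(198)/((-107 + 30)²) + 9995/(-10573) = 198/((-107 + 30)²) + 9995/(-10573) = 198/((-77)²) + 9995*(-1/10573) = 198/5929 - 9995/10573 = 198*(1/5929) - 9995/10573 = 18/539 - 9995/10573 = -5196991/5698847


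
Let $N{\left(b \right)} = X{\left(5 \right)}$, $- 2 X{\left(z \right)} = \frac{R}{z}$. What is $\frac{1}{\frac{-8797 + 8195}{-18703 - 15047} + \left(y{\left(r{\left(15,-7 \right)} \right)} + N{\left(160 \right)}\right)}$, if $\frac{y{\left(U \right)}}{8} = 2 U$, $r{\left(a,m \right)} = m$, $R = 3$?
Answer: $- \frac{33750}{3789523} \approx -0.0089061$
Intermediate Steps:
$X{\left(z \right)} = - \frac{3}{2 z}$ ($X{\left(z \right)} = - \frac{3 \frac{1}{z}}{2} = - \frac{3}{2 z}$)
$y{\left(U \right)} = 16 U$ ($y{\left(U \right)} = 8 \cdot 2 U = 16 U$)
$N{\left(b \right)} = - \frac{3}{10}$ ($N{\left(b \right)} = - \frac{3}{2 \cdot 5} = \left(- \frac{3}{2}\right) \frac{1}{5} = - \frac{3}{10}$)
$\frac{1}{\frac{-8797 + 8195}{-18703 - 15047} + \left(y{\left(r{\left(15,-7 \right)} \right)} + N{\left(160 \right)}\right)} = \frac{1}{\frac{-8797 + 8195}{-18703 - 15047} + \left(16 \left(-7\right) - \frac{3}{10}\right)} = \frac{1}{- \frac{602}{-33750} - \frac{1123}{10}} = \frac{1}{\left(-602\right) \left(- \frac{1}{33750}\right) - \frac{1123}{10}} = \frac{1}{\frac{301}{16875} - \frac{1123}{10}} = \frac{1}{- \frac{3789523}{33750}} = - \frac{33750}{3789523}$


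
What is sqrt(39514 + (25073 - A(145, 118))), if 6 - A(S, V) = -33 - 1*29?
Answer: sqrt(64519) ≈ 254.01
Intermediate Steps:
A(S, V) = 68 (A(S, V) = 6 - (-33 - 1*29) = 6 - (-33 - 29) = 6 - 1*(-62) = 6 + 62 = 68)
sqrt(39514 + (25073 - A(145, 118))) = sqrt(39514 + (25073 - 1*68)) = sqrt(39514 + (25073 - 68)) = sqrt(39514 + 25005) = sqrt(64519)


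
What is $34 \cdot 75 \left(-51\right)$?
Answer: $-130050$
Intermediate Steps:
$34 \cdot 75 \left(-51\right) = 2550 \left(-51\right) = -130050$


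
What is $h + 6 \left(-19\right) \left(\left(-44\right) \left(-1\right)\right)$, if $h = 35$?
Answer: $-4981$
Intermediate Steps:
$h + 6 \left(-19\right) \left(\left(-44\right) \left(-1\right)\right) = 35 + 6 \left(-19\right) \left(\left(-44\right) \left(-1\right)\right) = 35 - 5016 = -4981$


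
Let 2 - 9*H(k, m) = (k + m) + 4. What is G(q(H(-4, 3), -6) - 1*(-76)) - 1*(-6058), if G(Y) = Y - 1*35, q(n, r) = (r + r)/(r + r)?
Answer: 6100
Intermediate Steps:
H(k, m) = -2/9 - k/9 - m/9 (H(k, m) = 2/9 - ((k + m) + 4)/9 = 2/9 - (4 + k + m)/9 = 2/9 + (-4/9 - k/9 - m/9) = -2/9 - k/9 - m/9)
q(n, r) = 1 (q(n, r) = (2*r)/((2*r)) = (2*r)*(1/(2*r)) = 1)
G(Y) = -35 + Y (G(Y) = Y - 35 = -35 + Y)
G(q(H(-4, 3), -6) - 1*(-76)) - 1*(-6058) = (-35 + (1 - 1*(-76))) - 1*(-6058) = (-35 + (1 + 76)) + 6058 = (-35 + 77) + 6058 = 42 + 6058 = 6100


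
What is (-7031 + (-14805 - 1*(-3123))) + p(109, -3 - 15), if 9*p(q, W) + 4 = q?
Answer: -56104/3 ≈ -18701.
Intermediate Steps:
p(q, W) = -4/9 + q/9
(-7031 + (-14805 - 1*(-3123))) + p(109, -3 - 15) = (-7031 + (-14805 - 1*(-3123))) + (-4/9 + (1/9)*109) = (-7031 + (-14805 + 3123)) + (-4/9 + 109/9) = (-7031 - 11682) + 35/3 = -18713 + 35/3 = -56104/3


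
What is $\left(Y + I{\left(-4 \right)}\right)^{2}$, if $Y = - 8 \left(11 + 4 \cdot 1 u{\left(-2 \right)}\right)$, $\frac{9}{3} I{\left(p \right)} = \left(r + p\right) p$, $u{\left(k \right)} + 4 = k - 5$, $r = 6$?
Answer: $\frac{614656}{9} \approx 68295.0$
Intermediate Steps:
$u{\left(k \right)} = -9 + k$ ($u{\left(k \right)} = -4 + \left(k - 5\right) = -4 + \left(-5 + k\right) = -9 + k$)
$I{\left(p \right)} = \frac{p \left(6 + p\right)}{3}$ ($I{\left(p \right)} = \frac{\left(6 + p\right) p}{3} = \frac{p \left(6 + p\right)}{3}$)
$Y = 264$ ($Y = - 8 \left(11 + 4 \cdot 1 \left(-9 - 2\right)\right) = - 8 \left(11 + 4 \left(-11\right)\right) = - 8 \left(11 - 44\right) = \left(-8\right) \left(-33\right) = 264$)
$\left(Y + I{\left(-4 \right)}\right)^{2} = \left(264 + \frac{1}{3} \left(-4\right) \left(6 - 4\right)\right)^{2} = \left(264 + \frac{1}{3} \left(-4\right) 2\right)^{2} = \left(264 - \frac{8}{3}\right)^{2} = \left(\frac{784}{3}\right)^{2} = \frac{614656}{9}$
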